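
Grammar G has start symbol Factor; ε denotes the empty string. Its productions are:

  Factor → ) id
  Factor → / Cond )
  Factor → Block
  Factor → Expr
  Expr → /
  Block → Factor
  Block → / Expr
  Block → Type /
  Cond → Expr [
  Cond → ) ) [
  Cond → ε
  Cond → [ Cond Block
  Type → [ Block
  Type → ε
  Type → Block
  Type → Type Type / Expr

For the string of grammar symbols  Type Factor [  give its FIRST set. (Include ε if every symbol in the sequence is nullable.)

Add FIRST(Type)\{ε} = { ), /, [ }; Type is nullable, continue.
Add FIRST(Factor) = { ), /, [ }; Factor is not nullable, stop.

{ ), /, [ }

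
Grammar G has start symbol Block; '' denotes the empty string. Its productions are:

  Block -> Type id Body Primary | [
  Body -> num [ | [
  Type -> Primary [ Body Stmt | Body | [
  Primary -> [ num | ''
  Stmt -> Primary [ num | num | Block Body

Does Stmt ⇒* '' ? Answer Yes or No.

Nullable nonterminals: Primary.
No production of Stmt has an RHS whose symbols are all nullable, so Stmt is not nullable.

No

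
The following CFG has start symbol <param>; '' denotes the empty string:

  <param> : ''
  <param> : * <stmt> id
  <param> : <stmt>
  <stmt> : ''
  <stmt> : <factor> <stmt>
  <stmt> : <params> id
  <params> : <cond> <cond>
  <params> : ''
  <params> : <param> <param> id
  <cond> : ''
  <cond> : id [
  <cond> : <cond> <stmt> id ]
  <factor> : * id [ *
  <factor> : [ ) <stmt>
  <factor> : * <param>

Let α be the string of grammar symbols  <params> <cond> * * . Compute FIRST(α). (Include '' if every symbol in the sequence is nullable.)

Add FIRST(<params>)\{''} = { *, [, id }; <params> is nullable, continue.
Add FIRST(<cond>)\{''} = { *, [, id }; <cond> is nullable, continue.
* is a terminal; add {*} and stop.

{ *, [, id }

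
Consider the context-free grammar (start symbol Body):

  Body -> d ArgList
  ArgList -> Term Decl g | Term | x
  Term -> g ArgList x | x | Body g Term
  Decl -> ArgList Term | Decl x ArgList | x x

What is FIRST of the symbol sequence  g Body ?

g is a terminal; add {g} and stop.

{ g }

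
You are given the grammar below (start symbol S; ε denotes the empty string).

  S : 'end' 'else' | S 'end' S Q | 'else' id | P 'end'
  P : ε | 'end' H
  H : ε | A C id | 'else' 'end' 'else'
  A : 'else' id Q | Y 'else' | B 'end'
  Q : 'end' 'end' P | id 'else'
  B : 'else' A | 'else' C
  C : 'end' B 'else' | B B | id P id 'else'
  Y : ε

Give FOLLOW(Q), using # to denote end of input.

In S : S 'end' S Q: Q is at the end, add FOLLOW(S) = { #, 'end', id }.
In A : 'else' id Q: Q is at the end, add FOLLOW(A) = { 'else', 'end', id }.
Union: FOLLOW(Q) = { #, 'else', 'end', id }.

{ #, 'else', 'end', id }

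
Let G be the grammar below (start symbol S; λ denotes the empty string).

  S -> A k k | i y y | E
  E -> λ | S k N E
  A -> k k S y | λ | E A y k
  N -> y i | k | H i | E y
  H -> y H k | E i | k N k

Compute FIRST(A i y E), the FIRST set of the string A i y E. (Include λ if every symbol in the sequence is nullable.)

{ i, k, y }

Add FIRST(A)\{λ} = { i, k, y }; A is nullable, continue.
i is a terminal; add {i} and stop.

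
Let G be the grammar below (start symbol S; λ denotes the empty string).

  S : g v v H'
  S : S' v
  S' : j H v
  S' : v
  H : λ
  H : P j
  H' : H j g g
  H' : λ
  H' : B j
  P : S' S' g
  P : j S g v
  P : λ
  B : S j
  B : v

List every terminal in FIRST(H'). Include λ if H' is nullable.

{ g, j, v, λ }

From H' : H j g g: H nullable, take FIRST(H) ∪ {j} = { j, v }.
H' : λ contributes λ.
From H' : B j: add FIRST(B) = { g, j, v }.
Union: FIRST(H') = { g, j, v, λ }.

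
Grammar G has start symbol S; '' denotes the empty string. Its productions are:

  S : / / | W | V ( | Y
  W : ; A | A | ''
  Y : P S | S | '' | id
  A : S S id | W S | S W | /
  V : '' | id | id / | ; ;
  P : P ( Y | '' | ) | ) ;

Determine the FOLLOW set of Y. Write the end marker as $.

{ $, (, ), /, ;, id }

In S : Y: Y is at the end, add FOLLOW(S) = { $, (, ), /, ;, id }.
In P : P ( Y: Y is at the end, add FOLLOW(P) = { $, (, ), /, ;, id }.
Union: FOLLOW(Y) = { $, (, ), /, ;, id }.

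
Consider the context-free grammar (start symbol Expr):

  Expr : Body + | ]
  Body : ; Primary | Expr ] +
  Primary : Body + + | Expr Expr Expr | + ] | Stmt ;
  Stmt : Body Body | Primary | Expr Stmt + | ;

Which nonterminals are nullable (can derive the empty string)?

No nonterminal has an empty production or an RHS whose symbols are all nullable.

{ } (none)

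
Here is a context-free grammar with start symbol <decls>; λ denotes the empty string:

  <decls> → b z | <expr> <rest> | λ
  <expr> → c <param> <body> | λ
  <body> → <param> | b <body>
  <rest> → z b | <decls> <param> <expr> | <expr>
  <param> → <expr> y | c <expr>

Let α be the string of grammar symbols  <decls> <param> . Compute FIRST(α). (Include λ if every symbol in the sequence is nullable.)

Add FIRST(<decls>)\{λ} = { b, c, y, z }; <decls> is nullable, continue.
Add FIRST(<param>) = { c, y }; <param> is not nullable, stop.

{ b, c, y, z }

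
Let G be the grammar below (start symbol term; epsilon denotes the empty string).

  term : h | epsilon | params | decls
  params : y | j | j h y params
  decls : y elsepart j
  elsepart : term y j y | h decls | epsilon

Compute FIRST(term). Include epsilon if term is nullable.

term : h contributes {h}.
term : epsilon contributes epsilon.
From term : params: add FIRST(params) = { j, y }.
From term : decls: add FIRST(decls) = { y }.
Union: FIRST(term) = { h, j, y, epsilon }.

{ h, j, y, epsilon }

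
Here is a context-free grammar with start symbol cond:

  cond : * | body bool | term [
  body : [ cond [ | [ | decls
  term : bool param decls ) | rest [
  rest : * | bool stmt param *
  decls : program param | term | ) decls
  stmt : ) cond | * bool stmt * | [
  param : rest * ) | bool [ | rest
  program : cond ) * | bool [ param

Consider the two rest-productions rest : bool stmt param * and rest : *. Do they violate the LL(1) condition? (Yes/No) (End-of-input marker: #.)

FIRST(bool stmt param *) = { bool } and FIRST(*) = { * }.
The FIRST sets are disjoint and neither alternative is nullable — no conflict.

No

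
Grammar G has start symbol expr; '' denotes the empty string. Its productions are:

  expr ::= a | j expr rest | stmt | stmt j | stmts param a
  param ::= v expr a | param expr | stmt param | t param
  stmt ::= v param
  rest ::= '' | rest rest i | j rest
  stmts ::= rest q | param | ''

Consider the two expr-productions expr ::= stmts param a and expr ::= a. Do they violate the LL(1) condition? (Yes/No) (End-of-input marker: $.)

FIRST(stmts param a) = { i, j, q, t, v } and FIRST(a) = { a }.
The FIRST sets are disjoint and neither alternative is nullable — no conflict.

No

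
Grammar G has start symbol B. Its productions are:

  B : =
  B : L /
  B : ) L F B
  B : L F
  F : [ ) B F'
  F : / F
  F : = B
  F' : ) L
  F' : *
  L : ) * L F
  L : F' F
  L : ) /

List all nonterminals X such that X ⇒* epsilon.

No nonterminal has an empty production or an RHS whose symbols are all nullable.

{ } (none)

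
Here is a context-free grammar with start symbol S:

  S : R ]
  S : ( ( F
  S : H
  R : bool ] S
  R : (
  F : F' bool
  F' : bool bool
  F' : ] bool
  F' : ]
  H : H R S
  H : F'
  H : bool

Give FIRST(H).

From H : H R S: add FIRST(H) = { ], bool }.
From H : F': add FIRST(F') = { ], bool }.
H : bool contributes {bool}.
Union: FIRST(H) = { ], bool }.

{ ], bool }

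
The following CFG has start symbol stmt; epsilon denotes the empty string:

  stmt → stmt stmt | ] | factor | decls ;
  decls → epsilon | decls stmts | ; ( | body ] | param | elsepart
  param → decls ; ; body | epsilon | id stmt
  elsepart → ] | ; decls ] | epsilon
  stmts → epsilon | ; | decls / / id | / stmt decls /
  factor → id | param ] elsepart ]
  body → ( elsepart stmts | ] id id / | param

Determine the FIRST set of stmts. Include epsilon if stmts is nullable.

stmts → epsilon contributes epsilon.
stmts → ; contributes {;}.
From stmts → decls / / id: decls nullable, take FIRST(decls) ∪ {/} = { (, /, ;, ], id }.
stmts → / stmt decls / contributes {/}.
Union: FIRST(stmts) = { (, /, ;, ], id, epsilon }.

{ (, /, ;, ], id, epsilon }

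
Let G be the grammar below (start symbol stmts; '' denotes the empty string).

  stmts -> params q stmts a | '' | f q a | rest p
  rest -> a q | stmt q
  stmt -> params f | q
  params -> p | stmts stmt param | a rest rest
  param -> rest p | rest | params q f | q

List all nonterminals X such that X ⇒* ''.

{ stmts }

Directly nullable (have an ''-production): stmts.
No other nonterminal has a production whose RHS symbols are all nullable.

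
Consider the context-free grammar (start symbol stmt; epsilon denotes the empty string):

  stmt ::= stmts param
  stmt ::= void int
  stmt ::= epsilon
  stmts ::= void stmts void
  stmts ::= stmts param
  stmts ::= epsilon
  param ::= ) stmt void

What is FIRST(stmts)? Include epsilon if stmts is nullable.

stmts ::= void stmts void contributes {void}.
From stmts ::= stmts param: stmts nullable, take FIRST(stmts) ∪ FIRST(param) = { ), void }.
stmts ::= epsilon contributes epsilon.
Union: FIRST(stmts) = { ), void, epsilon }.

{ ), void, epsilon }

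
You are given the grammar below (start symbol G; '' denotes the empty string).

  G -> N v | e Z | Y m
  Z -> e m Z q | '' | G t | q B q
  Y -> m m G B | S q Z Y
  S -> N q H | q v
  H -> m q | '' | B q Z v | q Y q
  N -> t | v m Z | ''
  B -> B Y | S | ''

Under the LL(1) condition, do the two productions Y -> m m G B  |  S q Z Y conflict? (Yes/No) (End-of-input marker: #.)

No

FIRST(m m G B) = { m } and FIRST(S q Z Y) = { q, t, v }.
The FIRST sets are disjoint and neither alternative is nullable — no conflict.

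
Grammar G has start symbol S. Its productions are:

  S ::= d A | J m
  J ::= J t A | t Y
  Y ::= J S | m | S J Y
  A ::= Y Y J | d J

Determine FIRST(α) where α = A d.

Add FIRST(A) = { d, m, t }; A is not nullable, stop.

{ d, m, t }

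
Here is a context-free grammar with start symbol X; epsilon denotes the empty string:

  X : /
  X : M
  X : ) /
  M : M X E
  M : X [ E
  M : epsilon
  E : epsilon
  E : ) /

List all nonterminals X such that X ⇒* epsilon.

{ E, M, X }

Directly nullable (have an epsilon-production): M, E.
X : M with every symbol nullable, so X is nullable.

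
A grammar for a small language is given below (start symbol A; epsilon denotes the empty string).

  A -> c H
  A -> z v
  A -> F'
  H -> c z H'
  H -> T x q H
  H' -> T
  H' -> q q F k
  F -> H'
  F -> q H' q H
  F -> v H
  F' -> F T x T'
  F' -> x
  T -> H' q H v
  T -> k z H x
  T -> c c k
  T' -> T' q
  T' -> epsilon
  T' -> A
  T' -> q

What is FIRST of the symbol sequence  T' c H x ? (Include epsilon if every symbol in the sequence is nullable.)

{ c, k, q, v, x, z }

Add FIRST(T')\{epsilon} = { c, k, q, v, x, z }; T' is nullable, continue.
c is a terminal; add {c} and stop.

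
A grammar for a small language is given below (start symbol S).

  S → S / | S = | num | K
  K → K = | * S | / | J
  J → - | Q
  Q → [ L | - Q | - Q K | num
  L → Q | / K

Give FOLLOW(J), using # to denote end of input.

In K → J: J is at the end, add FOLLOW(K) = { #, *, -, /, =, [, num }.
Union: FOLLOW(J) = { #, *, -, /, =, [, num }.

{ #, *, -, /, =, [, num }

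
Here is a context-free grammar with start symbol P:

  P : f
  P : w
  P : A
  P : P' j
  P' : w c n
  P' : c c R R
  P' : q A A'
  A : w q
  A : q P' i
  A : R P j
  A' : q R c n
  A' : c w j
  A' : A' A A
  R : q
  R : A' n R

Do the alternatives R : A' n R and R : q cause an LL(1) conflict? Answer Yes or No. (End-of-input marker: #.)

FIRST(A' n R) = { c, q } and FIRST(q) = { q }.
Both contain q, so the two alternatives are not disjoint — LL(1) conflict.

Yes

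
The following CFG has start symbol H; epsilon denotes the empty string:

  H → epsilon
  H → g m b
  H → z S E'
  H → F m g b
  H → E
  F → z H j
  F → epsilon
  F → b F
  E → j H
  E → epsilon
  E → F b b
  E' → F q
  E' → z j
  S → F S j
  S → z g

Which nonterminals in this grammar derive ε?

Directly nullable (have an epsilon-production): H, F, E.
No other nonterminal has a production whose RHS symbols are all nullable.

{ E, F, H }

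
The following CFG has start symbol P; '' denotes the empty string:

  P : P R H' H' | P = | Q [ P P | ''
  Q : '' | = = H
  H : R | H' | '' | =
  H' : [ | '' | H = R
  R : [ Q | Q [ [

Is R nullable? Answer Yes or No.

No

Nullable nonterminals: H, H', P, Q.
No production of R has an RHS whose symbols are all nullable, so R is not nullable.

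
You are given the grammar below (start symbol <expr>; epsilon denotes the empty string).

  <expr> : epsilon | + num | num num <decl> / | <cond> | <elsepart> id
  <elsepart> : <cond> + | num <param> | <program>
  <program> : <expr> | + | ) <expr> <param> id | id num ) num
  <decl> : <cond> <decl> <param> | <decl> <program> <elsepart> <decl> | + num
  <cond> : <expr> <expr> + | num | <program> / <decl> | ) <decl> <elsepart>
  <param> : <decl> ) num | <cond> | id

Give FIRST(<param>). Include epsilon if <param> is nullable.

From <param> : <decl> ) num: add FIRST(<decl>) = { ), +, /, id, num }.
From <param> : <cond>: add FIRST(<cond>) = { ), +, /, id, num }.
<param> : id contributes {id}.
Union: FIRST(<param>) = { ), +, /, id, num }.

{ ), +, /, id, num }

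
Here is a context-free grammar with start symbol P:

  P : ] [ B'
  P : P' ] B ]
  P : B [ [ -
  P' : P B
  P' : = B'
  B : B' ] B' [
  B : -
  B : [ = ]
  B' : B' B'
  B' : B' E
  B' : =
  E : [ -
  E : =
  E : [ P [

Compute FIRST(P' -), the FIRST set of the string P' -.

Add FIRST(P') = { -, =, [, ] }; P' is not nullable, stop.

{ -, =, [, ] }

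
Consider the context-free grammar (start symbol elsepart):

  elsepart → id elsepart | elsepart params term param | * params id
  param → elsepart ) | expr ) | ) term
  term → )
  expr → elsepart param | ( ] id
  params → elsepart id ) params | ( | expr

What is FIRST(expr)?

{ (, *, id }

From expr → elsepart param: add FIRST(elsepart) = { *, id }.
expr → ( ] id contributes {(}.
Union: FIRST(expr) = { (, *, id }.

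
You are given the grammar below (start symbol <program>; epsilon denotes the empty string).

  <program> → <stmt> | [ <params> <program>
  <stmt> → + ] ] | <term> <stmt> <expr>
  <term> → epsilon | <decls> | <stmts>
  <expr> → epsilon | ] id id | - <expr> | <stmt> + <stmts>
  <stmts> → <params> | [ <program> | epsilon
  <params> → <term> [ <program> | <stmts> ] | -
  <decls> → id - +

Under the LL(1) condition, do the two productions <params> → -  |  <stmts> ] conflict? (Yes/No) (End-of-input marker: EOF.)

FIRST(-) = { - } and FIRST(<stmts> ]) = { -, [, ], id }.
Both contain -, so the two alternatives are not disjoint — LL(1) conflict.

Yes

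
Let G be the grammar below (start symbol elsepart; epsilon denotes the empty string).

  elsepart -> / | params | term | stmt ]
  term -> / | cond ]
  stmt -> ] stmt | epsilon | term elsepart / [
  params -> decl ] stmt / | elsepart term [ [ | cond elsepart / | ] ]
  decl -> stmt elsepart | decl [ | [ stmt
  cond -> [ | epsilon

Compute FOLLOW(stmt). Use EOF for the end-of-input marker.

In elsepart -> stmt ]: add FIRST(]) = { ] }.
In stmt -> ] stmt: stmt is at the end, add FOLLOW(stmt) = { /, [, ] }.
In params -> decl ] stmt /: add FIRST(/) = { / }.
In decl -> stmt elsepart: add FIRST(elsepart) = { /, [, ] }.
In decl -> [ stmt: stmt is at the end, add FOLLOW(decl) = { [, ] }.
Union: FOLLOW(stmt) = { /, [, ] }.

{ /, [, ] }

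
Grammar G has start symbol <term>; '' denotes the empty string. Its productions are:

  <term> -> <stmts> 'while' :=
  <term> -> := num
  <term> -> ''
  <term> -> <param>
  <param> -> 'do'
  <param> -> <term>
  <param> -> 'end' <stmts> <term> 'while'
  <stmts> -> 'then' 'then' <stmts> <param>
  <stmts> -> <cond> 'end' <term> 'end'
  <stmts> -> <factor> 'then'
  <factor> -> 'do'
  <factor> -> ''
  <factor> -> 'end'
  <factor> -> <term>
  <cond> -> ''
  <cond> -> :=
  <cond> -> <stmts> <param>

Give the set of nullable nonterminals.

{ <cond>, <factor>, <param>, <term> }

Directly nullable (have an ''-production): <term>, <factor>, <cond>.
<param> -> <term> with every symbol nullable, so <param> is nullable.
No other nonterminal has a production whose RHS symbols are all nullable.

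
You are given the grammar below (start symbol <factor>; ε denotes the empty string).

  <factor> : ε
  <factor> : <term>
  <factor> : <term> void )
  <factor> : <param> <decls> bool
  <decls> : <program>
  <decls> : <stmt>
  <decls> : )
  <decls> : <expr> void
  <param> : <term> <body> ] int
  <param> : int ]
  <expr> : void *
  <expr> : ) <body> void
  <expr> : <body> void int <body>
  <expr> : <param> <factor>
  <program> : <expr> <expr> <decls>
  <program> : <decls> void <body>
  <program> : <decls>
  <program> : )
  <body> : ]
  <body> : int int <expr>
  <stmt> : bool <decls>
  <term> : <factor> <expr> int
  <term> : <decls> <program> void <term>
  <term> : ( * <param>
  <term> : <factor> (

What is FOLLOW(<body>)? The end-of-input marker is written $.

In <param> : <term> <body> ] int: add FIRST(] int) = { ] }.
In <expr> : ) <body> void: add FIRST(void) = { void }.
In <expr> : <body> void int <body>: add FIRST(void int <body>) = { void }.
In <expr> : <body> void int <body>: <body> is at the end, add FOLLOW(<expr>) = { (, ), ], bool, int, void }.
In <program> : <decls> void <body>: <body> is at the end, add FOLLOW(<program>) = { (, ), ], bool, int, void }.
Union: FOLLOW(<body>) = { (, ), ], bool, int, void }.

{ (, ), ], bool, int, void }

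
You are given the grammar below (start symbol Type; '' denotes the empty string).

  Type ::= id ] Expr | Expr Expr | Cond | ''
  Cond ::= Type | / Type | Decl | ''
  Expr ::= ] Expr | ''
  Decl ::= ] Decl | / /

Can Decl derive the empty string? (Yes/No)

Nullable nonterminals: Cond, Expr, Type.
No production of Decl has an RHS whose symbols are all nullable, so Decl is not nullable.

No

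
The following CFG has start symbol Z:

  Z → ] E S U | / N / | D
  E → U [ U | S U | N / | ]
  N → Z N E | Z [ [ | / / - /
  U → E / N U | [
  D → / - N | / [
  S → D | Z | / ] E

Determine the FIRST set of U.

{ /, [, ] }

From U → E / N U: add FIRST(E) = { /, [, ] }.
U → [ contributes {[}.
Union: FIRST(U) = { /, [, ] }.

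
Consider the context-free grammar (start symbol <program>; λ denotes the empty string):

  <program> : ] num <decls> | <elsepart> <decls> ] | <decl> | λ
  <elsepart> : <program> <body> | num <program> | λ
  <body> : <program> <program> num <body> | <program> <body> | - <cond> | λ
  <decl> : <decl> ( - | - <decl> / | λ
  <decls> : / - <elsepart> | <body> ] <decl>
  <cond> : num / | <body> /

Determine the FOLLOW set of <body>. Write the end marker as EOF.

In <elsepart> : <program> <body>: <body> is at the end, add FOLLOW(<elsepart>) = { EOF, (, -, /, ], num }.
In <body> : <program> <program> num <body>: <body> is at the end, add FOLLOW(<body>) = { EOF, (, -, /, ], num }.
In <body> : <program> <body>: <body> is at the end, add FOLLOW(<body>) = { EOF, (, -, /, ], num }.
In <decls> : <body> ] <decl>: add FIRST(] <decl>) = { ] }.
In <cond> : <body> /: add FIRST(/) = { / }.
Union: FOLLOW(<body>) = { EOF, (, -, /, ], num }.

{ EOF, (, -, /, ], num }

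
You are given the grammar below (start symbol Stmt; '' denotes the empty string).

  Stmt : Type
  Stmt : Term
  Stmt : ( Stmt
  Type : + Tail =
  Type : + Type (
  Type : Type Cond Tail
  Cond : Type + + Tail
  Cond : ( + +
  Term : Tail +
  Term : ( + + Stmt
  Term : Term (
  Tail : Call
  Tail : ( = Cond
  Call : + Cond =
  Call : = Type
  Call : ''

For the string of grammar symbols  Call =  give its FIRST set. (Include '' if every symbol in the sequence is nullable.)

{ +, = }

Add FIRST(Call)\{''} = { +, = }; Call is nullable, continue.
= is a terminal; add {=} and stop.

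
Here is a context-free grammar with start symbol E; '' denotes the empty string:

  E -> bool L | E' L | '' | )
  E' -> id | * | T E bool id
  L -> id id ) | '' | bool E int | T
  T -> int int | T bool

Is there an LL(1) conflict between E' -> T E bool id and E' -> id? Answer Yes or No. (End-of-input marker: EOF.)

FIRST(T E bool id) = { int } and FIRST(id) = { id }.
The FIRST sets are disjoint and neither alternative is nullable — no conflict.

No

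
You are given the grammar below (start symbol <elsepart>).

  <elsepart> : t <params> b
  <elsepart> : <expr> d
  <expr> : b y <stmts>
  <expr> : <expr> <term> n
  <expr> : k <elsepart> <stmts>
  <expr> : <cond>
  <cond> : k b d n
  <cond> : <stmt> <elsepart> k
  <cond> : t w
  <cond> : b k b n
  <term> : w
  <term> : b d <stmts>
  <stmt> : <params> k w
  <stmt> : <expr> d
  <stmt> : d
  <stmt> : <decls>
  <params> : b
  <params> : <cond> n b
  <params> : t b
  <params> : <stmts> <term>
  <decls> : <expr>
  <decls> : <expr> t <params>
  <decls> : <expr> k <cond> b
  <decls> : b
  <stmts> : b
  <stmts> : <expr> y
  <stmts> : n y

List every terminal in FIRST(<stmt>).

{ b, d, k, n, t }

From <stmt> : <params> k w: add FIRST(<params>) = { b, d, k, n, t }.
From <stmt> : <expr> d: add FIRST(<expr>) = { b, d, k, n, t }.
<stmt> : d contributes {d}.
From <stmt> : <decls>: add FIRST(<decls>) = { b, d, k, n, t }.
Union: FIRST(<stmt>) = { b, d, k, n, t }.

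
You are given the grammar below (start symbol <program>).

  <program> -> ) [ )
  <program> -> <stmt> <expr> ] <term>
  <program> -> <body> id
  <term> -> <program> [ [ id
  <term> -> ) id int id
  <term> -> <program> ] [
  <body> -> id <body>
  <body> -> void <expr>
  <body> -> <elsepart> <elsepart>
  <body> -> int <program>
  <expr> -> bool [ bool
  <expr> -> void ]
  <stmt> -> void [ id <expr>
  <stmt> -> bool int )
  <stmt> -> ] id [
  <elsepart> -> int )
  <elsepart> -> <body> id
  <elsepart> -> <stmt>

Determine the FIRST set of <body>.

<body> -> id <body> contributes {id}.
<body> -> void <expr> contributes {void}.
From <body> -> <elsepart> <elsepart>: add FIRST(<elsepart>) = { ], bool, id, int, void }.
<body> -> int <program> contributes {int}.
Union: FIRST(<body>) = { ], bool, id, int, void }.

{ ], bool, id, int, void }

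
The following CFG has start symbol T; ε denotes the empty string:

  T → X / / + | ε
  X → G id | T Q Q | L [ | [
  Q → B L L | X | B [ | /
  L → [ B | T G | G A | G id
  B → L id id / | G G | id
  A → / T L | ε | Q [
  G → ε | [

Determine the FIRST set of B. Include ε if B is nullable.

{ /, [, id, ε }

From B → L id id /: L nullable, take FIRST(L) ∪ {id} = { /, [, id }.
From B → G G: G, G nullable, take FIRST(G) ∪ FIRST(G) = { [ }; also ε since the whole RHS is nullable.
B → id contributes {id}.
Union: FIRST(B) = { /, [, id, ε }.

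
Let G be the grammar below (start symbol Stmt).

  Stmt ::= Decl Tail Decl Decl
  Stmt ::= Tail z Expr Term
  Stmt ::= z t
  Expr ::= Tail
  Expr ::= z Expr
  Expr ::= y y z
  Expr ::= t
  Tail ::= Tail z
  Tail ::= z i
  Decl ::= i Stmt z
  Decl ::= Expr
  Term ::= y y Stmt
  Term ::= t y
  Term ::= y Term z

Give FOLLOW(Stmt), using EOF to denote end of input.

{ EOF, z }

Stmt is the start symbol, so EOF ∈ FOLLOW(Stmt).
In Decl ::= i Stmt z: add FIRST(z) = { z }.
In Term ::= y y Stmt: Stmt is at the end, add FOLLOW(Term) = { EOF, z }.
Union: FOLLOW(Stmt) = { EOF, z }.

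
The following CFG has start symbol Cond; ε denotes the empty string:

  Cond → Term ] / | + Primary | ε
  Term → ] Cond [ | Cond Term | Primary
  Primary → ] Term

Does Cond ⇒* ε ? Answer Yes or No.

Cond has an ε-production, so Cond ⇒ ε.

Yes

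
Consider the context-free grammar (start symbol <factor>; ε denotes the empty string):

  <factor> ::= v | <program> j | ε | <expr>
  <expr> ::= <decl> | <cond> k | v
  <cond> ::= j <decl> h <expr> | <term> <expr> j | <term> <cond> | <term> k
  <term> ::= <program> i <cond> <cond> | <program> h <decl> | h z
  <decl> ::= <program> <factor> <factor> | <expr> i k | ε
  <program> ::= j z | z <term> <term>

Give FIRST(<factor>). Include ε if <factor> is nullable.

{ h, i, j, v, z, ε }

<factor> ::= v contributes {v}.
From <factor> ::= <program> j: add FIRST(<program>) = { j, z }.
<factor> ::= ε contributes ε.
From <factor> ::= <expr>: add FIRST(<expr>) = { h, i, j, v, z, ε } (including ε since <expr> is nullable).
Union: FIRST(<factor>) = { h, i, j, v, z, ε }.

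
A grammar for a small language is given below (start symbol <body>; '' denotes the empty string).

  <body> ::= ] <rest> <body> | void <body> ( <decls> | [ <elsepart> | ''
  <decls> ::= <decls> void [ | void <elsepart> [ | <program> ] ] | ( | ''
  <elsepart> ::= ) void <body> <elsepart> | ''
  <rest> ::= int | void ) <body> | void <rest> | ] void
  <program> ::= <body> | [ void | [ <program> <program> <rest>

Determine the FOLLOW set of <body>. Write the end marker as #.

{ #, (, ), [, ], int, void }

<body> is the start symbol, so # ∈ FOLLOW(<body>).
In <body> ::= ] <rest> <body>: <body> is at the end, add FOLLOW(<body>) = { #, (, ), [, ], int, void }.
In <body> ::= void <body> ( <decls>: add FIRST(( <decls>) = { ( }.
In <elsepart> ::= ) void <body> <elsepart>: add FIRST(<elsepart>)\{''} = { ) }.
  Since <elsepart> is nullable, also add FOLLOW(<elsepart>) = { #, (, ), [, ], int, void }.
In <rest> ::= void ) <body>: <body> is at the end, add FOLLOW(<rest>) = { #, (, ), [, ], int, void }.
In <program> ::= <body>: <body> is at the end, add FOLLOW(<program>) = { [, ], int, void }.
Union: FOLLOW(<body>) = { #, (, ), [, ], int, void }.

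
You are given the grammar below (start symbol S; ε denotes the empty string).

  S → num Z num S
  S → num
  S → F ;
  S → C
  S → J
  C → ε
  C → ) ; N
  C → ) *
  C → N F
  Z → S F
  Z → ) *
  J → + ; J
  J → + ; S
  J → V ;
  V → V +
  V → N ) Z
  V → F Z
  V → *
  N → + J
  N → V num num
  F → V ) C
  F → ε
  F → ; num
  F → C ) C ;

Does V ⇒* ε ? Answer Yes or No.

Yes

V → F Z and each of F, Z is nullable, so V ⇒* ε.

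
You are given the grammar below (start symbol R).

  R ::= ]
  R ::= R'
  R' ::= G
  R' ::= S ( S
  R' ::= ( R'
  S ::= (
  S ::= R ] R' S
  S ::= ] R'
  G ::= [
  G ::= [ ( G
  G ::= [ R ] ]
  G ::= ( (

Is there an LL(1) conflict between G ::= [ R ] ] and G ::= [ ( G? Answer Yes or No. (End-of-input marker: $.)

Yes

FIRST([ R ] ]) = { [ } and FIRST([ ( G) = { [ }.
Both contain [, so the two alternatives are not disjoint — LL(1) conflict.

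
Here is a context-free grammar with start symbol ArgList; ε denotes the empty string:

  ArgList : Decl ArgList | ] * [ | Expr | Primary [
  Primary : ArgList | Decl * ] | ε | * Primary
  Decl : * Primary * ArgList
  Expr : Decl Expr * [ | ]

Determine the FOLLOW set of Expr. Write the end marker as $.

{ $, *, [, ] }

In ArgList : Expr: Expr is at the end, add FOLLOW(ArgList) = { $, *, [, ] }.
In Expr : Decl Expr * [: add FIRST(* [) = { * }.
Union: FOLLOW(Expr) = { $, *, [, ] }.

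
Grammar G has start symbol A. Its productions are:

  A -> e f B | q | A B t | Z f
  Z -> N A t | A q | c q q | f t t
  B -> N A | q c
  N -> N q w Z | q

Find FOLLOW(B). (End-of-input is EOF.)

{ EOF, q, t }

In A -> e f B: B is at the end, add FOLLOW(A) = { EOF, q, t }.
In A -> A B t: add FIRST(t) = { t }.
Union: FOLLOW(B) = { EOF, q, t }.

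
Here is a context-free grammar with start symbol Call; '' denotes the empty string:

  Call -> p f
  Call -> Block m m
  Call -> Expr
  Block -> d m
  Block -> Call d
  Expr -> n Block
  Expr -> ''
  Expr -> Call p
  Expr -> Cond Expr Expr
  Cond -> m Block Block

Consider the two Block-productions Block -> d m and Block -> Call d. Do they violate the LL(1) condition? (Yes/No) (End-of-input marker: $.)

FIRST(d m) = { d } and FIRST(Call d) = { d, m, n, p }.
Both contain d, so the two alternatives are not disjoint — LL(1) conflict.

Yes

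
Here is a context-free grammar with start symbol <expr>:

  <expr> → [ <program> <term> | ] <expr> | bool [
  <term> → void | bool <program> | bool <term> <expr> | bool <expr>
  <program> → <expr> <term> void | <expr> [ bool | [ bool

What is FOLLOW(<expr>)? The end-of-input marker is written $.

{ $, [, ], bool, void }

<expr> is the start symbol, so $ ∈ FOLLOW(<expr>).
In <expr> → ] <expr>: <expr> is at the end, add FOLLOW(<expr>) = { $, [, ], bool, void }.
In <term> → bool <term> <expr>: <expr> is at the end, add FOLLOW(<term>) = { $, [, ], bool, void }.
In <term> → bool <expr>: <expr> is at the end, add FOLLOW(<term>) = { $, [, ], bool, void }.
In <program> → <expr> <term> void: add FIRST(<term> void) = { bool, void }.
In <program> → <expr> [ bool: add FIRST([ bool) = { [ }.
Union: FOLLOW(<expr>) = { $, [, ], bool, void }.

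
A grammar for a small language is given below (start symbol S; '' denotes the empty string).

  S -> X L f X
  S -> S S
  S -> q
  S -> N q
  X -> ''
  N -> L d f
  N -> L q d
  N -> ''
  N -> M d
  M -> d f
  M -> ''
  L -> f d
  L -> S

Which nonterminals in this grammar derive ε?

Directly nullable (have an ''-production): X, N, M.
No other nonterminal has a production whose RHS symbols are all nullable.

{ M, N, X }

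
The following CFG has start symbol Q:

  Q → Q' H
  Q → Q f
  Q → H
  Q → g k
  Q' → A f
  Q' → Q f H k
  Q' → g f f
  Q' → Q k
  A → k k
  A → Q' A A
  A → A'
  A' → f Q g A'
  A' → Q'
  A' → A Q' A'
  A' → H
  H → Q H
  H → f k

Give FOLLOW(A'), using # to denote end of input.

{ f, g, k }

In A → A': A' is at the end, add FOLLOW(A) = { f, g, k }.
In A' → f Q g A': A' is at the end, add FOLLOW(A') = { f, g, k }.
In A' → A Q' A': A' is at the end, add FOLLOW(A') = { f, g, k }.
Union: FOLLOW(A') = { f, g, k }.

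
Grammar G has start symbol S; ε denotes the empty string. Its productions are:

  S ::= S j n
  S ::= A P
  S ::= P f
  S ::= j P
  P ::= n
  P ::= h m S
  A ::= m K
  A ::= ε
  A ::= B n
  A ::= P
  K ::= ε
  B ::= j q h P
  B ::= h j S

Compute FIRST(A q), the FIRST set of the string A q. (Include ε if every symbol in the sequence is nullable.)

{ h, j, m, n, q }

Add FIRST(A)\{ε} = { h, j, m, n }; A is nullable, continue.
q is a terminal; add {q} and stop.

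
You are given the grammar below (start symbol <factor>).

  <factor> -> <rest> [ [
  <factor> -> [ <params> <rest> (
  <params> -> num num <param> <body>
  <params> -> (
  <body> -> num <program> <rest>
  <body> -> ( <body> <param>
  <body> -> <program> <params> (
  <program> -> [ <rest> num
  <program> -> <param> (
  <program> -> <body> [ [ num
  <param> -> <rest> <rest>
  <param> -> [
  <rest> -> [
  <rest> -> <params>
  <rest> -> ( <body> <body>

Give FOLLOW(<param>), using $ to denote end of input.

{ (, [, num }

In <params> -> num num <param> <body>: add FIRST(<body>) = { (, [, num }.
In <body> -> ( <body> <param>: <param> is at the end, add FOLLOW(<body>) = { (, [, num }.
In <program> -> <param> (: add FIRST(() = { ( }.
Union: FOLLOW(<param>) = { (, [, num }.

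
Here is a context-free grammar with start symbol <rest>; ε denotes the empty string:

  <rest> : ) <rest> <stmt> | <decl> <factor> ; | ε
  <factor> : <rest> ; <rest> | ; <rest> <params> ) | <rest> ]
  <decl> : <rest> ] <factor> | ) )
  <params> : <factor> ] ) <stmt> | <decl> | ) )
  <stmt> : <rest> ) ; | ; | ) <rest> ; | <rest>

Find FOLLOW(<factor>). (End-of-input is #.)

In <rest> : <decl> <factor> ;: add FIRST(;) = { ; }.
In <decl> : <rest> ] <factor>: <factor> is at the end, add FOLLOW(<decl>) = { ), ;, ] }.
In <params> : <factor> ] ) <stmt>: add FIRST(] ) <stmt>) = { ] }.
Union: FOLLOW(<factor>) = { ), ;, ] }.

{ ), ;, ] }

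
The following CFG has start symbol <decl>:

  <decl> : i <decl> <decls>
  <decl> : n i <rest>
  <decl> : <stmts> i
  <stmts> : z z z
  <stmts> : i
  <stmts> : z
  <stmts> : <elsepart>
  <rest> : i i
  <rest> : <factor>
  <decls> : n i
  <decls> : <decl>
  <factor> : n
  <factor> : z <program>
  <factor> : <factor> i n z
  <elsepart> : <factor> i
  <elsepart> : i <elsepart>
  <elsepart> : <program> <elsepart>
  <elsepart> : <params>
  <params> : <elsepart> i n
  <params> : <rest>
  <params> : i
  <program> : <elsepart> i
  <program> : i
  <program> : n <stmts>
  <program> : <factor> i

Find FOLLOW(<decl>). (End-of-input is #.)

<decl> is the start symbol, so # ∈ FOLLOW(<decl>).
In <decl> : i <decl> <decls>: add FIRST(<decls>) = { i, n, z }.
In <decls> : <decl>: <decl> is at the end, add FOLLOW(<decls>) = { #, i, n, z }.
Union: FOLLOW(<decl>) = { #, i, n, z }.

{ #, i, n, z }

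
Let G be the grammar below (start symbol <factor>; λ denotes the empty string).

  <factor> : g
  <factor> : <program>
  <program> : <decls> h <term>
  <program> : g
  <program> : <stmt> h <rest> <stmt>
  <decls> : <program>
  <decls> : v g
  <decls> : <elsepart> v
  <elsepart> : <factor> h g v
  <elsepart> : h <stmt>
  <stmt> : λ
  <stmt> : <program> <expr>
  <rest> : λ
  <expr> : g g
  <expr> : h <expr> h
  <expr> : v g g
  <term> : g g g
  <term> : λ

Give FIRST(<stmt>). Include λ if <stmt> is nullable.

{ g, h, v, λ }

<stmt> : λ contributes λ.
From <stmt> : <program> <expr>: add FIRST(<program>) = { g, h, v }.
Union: FIRST(<stmt>) = { g, h, v, λ }.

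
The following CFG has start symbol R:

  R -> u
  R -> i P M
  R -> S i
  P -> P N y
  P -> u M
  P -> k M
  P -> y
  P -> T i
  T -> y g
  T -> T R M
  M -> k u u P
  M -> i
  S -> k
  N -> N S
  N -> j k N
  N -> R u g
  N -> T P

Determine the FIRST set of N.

{ i, j, k, u, y }

From N -> N S: add FIRST(N) = { i, j, k, u, y }.
N -> j k N contributes {j}.
From N -> R u g: add FIRST(R) = { i, k, u }.
From N -> T P: add FIRST(T) = { y }.
Union: FIRST(N) = { i, j, k, u, y }.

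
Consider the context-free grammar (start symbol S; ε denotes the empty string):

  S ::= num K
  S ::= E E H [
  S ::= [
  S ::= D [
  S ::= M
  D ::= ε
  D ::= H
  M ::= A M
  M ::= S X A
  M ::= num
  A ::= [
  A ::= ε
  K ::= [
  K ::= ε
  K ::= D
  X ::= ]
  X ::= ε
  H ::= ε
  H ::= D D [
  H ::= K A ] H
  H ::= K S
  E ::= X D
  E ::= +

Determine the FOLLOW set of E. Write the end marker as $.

{ +, [, ], num }

In S ::= E E H [: add FIRST(E H [) = { +, [, ], num }.
In S ::= E E H [: add FIRST(H [) = { +, [, ], num }.
Union: FOLLOW(E) = { +, [, ], num }.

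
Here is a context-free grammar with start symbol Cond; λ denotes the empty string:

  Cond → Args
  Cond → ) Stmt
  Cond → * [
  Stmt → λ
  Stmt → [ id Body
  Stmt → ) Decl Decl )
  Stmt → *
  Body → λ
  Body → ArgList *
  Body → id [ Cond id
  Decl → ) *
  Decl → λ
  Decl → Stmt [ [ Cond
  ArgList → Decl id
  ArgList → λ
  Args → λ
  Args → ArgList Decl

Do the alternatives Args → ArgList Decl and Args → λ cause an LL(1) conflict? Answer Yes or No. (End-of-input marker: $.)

Yes

FIRST(ArgList Decl) = { ), *, [, id, λ } and FIRST(λ) = { λ }.
Both alternatives are nullable, violating the LL(1) condition.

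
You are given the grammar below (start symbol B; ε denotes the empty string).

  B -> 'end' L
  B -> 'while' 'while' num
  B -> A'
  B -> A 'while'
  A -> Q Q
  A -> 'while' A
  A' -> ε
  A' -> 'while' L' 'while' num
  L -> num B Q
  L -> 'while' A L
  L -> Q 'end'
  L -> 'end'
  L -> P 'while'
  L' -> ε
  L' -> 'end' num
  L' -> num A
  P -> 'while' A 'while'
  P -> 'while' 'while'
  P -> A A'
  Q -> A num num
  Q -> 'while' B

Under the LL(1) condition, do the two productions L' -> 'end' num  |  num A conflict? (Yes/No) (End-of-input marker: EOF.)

FIRST('end' num) = { 'end' } and FIRST(num A) = { num }.
The FIRST sets are disjoint and neither alternative is nullable — no conflict.

No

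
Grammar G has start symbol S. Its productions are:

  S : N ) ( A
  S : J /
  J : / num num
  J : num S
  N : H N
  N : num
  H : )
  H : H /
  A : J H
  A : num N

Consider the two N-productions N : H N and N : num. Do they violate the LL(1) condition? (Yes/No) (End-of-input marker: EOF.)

FIRST(H N) = { ) } and FIRST(num) = { num }.
The FIRST sets are disjoint and neither alternative is nullable — no conflict.

No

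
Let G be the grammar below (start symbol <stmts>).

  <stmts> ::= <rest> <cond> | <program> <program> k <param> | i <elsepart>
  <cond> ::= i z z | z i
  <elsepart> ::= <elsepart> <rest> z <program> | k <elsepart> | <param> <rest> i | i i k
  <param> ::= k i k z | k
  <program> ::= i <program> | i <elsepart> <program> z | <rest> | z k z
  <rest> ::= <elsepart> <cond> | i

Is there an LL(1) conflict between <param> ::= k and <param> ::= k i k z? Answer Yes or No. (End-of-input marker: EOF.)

Yes

FIRST(k) = { k } and FIRST(k i k z) = { k }.
Both contain k, so the two alternatives are not disjoint — LL(1) conflict.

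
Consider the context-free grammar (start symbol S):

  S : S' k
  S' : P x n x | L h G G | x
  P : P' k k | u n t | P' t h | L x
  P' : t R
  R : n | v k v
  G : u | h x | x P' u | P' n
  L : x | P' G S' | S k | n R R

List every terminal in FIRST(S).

From S : S' k: add FIRST(S') = { n, t, u, x }.
Union: FIRST(S) = { n, t, u, x }.

{ n, t, u, x }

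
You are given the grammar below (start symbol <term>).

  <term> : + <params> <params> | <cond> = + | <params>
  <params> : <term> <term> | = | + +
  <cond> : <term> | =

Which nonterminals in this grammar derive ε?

No nonterminal has an empty production or an RHS whose symbols are all nullable.

{ } (none)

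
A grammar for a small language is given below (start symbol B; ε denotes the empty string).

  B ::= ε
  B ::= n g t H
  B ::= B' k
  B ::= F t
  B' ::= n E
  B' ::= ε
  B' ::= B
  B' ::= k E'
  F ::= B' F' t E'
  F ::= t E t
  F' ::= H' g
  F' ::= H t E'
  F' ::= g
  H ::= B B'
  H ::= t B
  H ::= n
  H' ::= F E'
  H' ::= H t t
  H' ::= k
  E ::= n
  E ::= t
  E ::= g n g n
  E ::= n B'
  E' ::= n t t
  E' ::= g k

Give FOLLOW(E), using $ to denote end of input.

{ $, g, k, n, t }

In B' ::= n E: E is at the end, add FOLLOW(B') = { $, g, k, n, t }.
In F ::= t E t: add FIRST(t) = { t }.
Union: FOLLOW(E) = { $, g, k, n, t }.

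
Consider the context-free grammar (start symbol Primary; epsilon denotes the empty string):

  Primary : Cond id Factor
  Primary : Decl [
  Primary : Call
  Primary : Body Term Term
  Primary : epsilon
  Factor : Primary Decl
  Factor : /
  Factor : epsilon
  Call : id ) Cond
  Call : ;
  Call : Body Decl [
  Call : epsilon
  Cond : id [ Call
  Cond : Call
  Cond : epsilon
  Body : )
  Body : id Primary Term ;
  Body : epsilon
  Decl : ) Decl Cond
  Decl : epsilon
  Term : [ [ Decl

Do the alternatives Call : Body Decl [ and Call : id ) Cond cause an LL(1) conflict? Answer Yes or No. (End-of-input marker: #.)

Yes

FIRST(Body Decl [) = { ), [, id } and FIRST(id ) Cond) = { id }.
Both contain id, so the two alternatives are not disjoint — LL(1) conflict.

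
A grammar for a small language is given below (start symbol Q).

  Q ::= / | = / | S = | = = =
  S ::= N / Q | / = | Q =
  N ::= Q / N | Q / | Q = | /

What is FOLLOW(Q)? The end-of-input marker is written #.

{ #, /, = }

Q is the start symbol, so # ∈ FOLLOW(Q).
In S ::= N / Q: Q is at the end, add FOLLOW(S) = { = }.
In S ::= Q =: add FIRST(=) = { = }.
In N ::= Q / N: add FIRST(/ N) = { / }.
In N ::= Q /: add FIRST(/) = { / }.
In N ::= Q =: add FIRST(=) = { = }.
Union: FOLLOW(Q) = { #, /, = }.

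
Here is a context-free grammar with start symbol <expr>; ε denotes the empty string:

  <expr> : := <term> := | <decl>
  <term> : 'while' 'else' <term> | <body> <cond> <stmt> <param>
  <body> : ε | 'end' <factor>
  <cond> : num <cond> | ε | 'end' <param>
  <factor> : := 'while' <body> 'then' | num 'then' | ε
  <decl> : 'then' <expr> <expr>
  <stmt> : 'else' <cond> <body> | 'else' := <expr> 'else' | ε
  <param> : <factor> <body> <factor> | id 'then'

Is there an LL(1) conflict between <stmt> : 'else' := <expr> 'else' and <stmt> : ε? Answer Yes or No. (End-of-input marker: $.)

FIRST('else' := <expr> 'else') = { 'else' } and FIRST(ε) = { ε }.
The second is nullable but FOLLOW(<stmt>) = { 'end', :=, id, num } is disjoint from FIRST of the first.

No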